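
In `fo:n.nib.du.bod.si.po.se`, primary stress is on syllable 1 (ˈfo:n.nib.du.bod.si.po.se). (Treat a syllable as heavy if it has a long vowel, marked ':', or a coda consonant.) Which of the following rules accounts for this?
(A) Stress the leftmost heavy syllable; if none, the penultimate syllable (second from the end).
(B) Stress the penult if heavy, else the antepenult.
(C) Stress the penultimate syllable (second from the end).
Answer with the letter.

Rule A → syllable 1 ✓.
Rule B → syllable 5 (observed: 1).
Rule C → syllable 6 (observed: 1).

A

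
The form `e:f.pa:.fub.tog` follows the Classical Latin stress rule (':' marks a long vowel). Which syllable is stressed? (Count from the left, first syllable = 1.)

3

Classical Latin: stress the penult if heavy (long vowel or closed), else the antepenult.
Weights: 2 pa: H, 3 fub H, 4 tog H.
The penult (syllable 3, fub) is heavy, so it takes stress.
Stress on syllable 3: e:f.pa:.ˈfub.tog.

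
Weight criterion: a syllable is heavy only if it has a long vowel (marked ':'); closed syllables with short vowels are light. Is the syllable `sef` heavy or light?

light

`sef`: short vowel, closed (coda /f/). Short vowel → light.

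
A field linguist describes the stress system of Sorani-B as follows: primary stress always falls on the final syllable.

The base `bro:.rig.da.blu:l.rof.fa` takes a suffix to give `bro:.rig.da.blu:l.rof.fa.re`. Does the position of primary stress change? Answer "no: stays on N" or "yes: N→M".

yes: 6→7

Base `bro:.rig.da.blu:l.rof.fa` (6 syllables):
  The word has 6 syllables; the final syllable is syllable 6 (fa).
  → primary stress on syllable 6.
Suffixed `bro:.rig.da.blu:l.rof.fa.re` (7 syllables):
  The word has 7 syllables; the final syllable is syllable 7 (re).
  → primary stress on syllable 7.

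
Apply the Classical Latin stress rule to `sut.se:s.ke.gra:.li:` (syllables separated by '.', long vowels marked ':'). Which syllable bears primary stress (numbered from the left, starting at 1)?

4

Classical Latin: stress the penult if heavy (long vowel or closed), else the antepenult.
Weights: 3 ke L, 4 gra: H, 5 li: H.
The penult (syllable 4, gra:) is heavy, so it takes stress.
Stress on syllable 4: sut.se:s.ke.ˈgra:.li:.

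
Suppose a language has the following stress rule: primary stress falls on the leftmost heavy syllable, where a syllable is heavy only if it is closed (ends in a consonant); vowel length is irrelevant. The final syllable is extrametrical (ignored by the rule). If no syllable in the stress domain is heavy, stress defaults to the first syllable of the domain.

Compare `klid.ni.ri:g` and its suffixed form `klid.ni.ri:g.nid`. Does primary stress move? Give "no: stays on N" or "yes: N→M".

no: stays on 1

Base `klid.ni.ri:g` (3 syllables):
  The final syllable (3, ri:g) is extrametrical; the stress domain is syllables 1–2.
  Weights: 1 klid H, 2 ni L.
  Heavy syllables in the domain: 1. The leftmost is syllable 1 (klid).
  → primary stress on syllable 1.
Suffixed `klid.ni.ri:g.nid` (4 syllables):
  The final syllable (4, nid) is extrametrical; the stress domain is syllables 1–3.
  Weights: 1 klid H, 2 ni L, 3 ri:g H.
  Heavy syllables in the domain: 1, 3. The leftmost is syllable 1 (klid).
  → primary stress on syllable 1.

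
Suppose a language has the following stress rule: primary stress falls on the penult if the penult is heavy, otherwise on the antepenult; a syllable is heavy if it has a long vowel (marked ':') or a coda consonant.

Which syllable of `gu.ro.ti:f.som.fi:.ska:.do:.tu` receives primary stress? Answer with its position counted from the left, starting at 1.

7

Weights: 6 ska: H, 7 do: H, 8 tu L.
The penult (syllable 7, do:) is heavy, so it takes stress.
Primary stress: syllable 7 → gu.ro.ti:f.som.fi:.ska:.ˈdo:.tu.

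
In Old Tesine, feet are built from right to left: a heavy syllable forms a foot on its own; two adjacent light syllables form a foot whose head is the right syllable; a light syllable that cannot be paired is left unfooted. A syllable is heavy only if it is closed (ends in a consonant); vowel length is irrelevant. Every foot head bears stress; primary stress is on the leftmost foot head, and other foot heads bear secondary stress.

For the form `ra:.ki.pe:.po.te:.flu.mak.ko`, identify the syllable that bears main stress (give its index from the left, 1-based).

Weights: 1 ra: L, 2 ki L, 3 pe: L, 4 po L, 5 te: L, 6 flu L, 7 mak H, 8 ko L.
Parse right to left (heavy = foot alone; LL = one foot; stranded L unfooted): (ra:.ˈki) (pe:.ˈpo) (te:.ˈflu) (ˈmak) ko.
Foot heads: 2, 4, 6, 7.
Primary stress on the leftmost head = syllable 2.
Primary stress: syllable 2 → ra:.ˈki.pe:.po.te:.flu.mak.ko.

2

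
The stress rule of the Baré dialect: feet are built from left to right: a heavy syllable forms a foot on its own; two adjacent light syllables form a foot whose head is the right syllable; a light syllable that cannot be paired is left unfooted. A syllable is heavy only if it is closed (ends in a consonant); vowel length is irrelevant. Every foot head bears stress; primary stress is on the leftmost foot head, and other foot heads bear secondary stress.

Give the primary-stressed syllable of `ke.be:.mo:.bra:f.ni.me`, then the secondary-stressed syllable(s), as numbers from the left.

Weights: 1 ke L, 2 be: L, 3 mo: L, 4 bra:f H, 5 ni L, 6 me L.
Parse left to right (heavy = foot alone; LL = one foot; stranded L unfooted): (ke.ˈbe:) mo: (ˈbra:f) (ni.ˈme).
Foot heads: 2, 4, 6.
Primary stress on the leftmost head = syllable 2.
Secondary stress on 4, 6: ke.ˈbe:.mo:.ˌbra:f.ni.ˌme.

primary 2, secondary 4, 6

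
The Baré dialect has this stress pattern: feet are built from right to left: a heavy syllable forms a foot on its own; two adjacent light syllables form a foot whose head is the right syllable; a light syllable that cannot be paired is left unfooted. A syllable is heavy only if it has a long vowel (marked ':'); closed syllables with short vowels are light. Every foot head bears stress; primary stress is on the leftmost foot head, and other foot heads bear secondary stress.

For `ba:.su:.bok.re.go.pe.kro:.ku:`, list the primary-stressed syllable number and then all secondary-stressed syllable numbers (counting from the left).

primary 1, secondary 2, 4, 6, 7, 8

Weights: 1 ba: H, 2 su: H, 3 bok L, 4 re L, 5 go L, 6 pe L, 7 kro: H, 8 ku: H.
Parse right to left (heavy = foot alone; LL = one foot; stranded L unfooted): (ˈba:) (ˈsu:) (bok.ˈre) (go.ˈpe) (ˈkro:) (ˈku:).
Foot heads: 1, 2, 4, 6, 7, 8.
Primary stress on the leftmost head = syllable 1.
Secondary stress on 2, 4, 6, 7, 8: ˈba:.ˌsu:.bok.ˌre.go.ˌpe.ˌkro:.ˌku:.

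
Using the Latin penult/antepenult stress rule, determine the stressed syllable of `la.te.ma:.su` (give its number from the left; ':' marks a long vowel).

Classical Latin: stress the penult if heavy (long vowel or closed), else the antepenult.
Weights: 2 te L, 3 ma: H, 4 su L.
The penult (syllable 3, ma:) is heavy, so it takes stress.
Stress on syllable 3: la.te.ˈma:.su.

3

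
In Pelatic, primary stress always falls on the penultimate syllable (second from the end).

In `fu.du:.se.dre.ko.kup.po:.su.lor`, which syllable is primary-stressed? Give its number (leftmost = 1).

8

The word has 9 syllables; the penultimate syllable (second from the end) is syllable 8 (su).
Primary stress: syllable 8 → fu.du:.se.dre.ko.kup.po:.ˈsu.lor.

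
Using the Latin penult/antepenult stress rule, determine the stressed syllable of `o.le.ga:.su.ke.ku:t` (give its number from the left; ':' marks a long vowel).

4

Classical Latin: stress the penult if heavy (long vowel or closed), else the antepenult.
Weights: 4 su L, 5 ke L, 6 ku:t H.
The penult (syllable 5, ke) is light, so stress falls on the antepenult (syllable 4, su).
Stress on syllable 4: o.le.ga:.ˈsu.ke.ku:t.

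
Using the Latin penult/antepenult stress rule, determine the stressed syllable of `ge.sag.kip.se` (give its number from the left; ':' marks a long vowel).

3

Classical Latin: stress the penult if heavy (long vowel or closed), else the antepenult.
Weights: 2 sag H, 3 kip H, 4 se L.
The penult (syllable 3, kip) is heavy, so it takes stress.
Stress on syllable 3: ge.sag.ˈkip.se.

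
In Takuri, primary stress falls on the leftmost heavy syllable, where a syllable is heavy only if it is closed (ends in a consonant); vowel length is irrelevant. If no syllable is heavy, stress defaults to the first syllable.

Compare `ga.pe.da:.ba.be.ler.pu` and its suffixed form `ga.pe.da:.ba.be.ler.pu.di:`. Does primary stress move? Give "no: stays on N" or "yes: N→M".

no: stays on 6

Base `ga.pe.da:.ba.be.ler.pu` (7 syllables):
  Weights: 1 ga L, 2 pe L, 3 da: L, 4 ba L, 5 be L, 6 ler H, 7 pu L.
  Heavy syllables in the domain: 6. The leftmost is syllable 6 (ler).
  → primary stress on syllable 6.
Suffixed `ga.pe.da:.ba.be.ler.pu.di:` (8 syllables):
  Weights: 1 ga L, 2 pe L, 3 da: L, 4 ba L, 5 be L, 6 ler H, 7 pu L, 8 di: L.
  Heavy syllables in the domain: 6. The leftmost is syllable 6 (ler).
  → primary stress on syllable 6.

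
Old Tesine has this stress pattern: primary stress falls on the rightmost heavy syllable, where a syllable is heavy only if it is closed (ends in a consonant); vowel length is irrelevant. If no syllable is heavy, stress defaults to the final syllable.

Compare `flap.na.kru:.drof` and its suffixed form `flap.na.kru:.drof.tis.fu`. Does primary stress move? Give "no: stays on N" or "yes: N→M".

Base `flap.na.kru:.drof` (4 syllables):
  Weights: 1 flap H, 2 na L, 3 kru: L, 4 drof H.
  Heavy syllables in the domain: 1, 4. The rightmost is syllable 4 (drof).
  → primary stress on syllable 4.
Suffixed `flap.na.kru:.drof.tis.fu` (6 syllables):
  Weights: 1 flap H, 2 na L, 3 kru: L, 4 drof H, 5 tis H, 6 fu L.
  Heavy syllables in the domain: 1, 4, 5. The rightmost is syllable 5 (tis).
  → primary stress on syllable 5.

yes: 4→5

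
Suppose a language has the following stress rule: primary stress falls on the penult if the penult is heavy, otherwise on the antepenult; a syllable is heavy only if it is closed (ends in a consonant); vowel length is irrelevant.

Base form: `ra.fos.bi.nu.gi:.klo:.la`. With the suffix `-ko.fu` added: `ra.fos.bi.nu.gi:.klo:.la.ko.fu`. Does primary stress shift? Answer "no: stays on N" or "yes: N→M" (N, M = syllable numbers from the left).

Base `ra.fos.bi.nu.gi:.klo:.la` (7 syllables):
  Weights: 5 gi: L, 6 klo: L, 7 la L.
  The penult (syllable 6, klo:) is light, so stress falls on the antepenult (syllable 5, gi:).
  → primary stress on syllable 5.
Suffixed `ra.fos.bi.nu.gi:.klo:.la.ko.fu` (9 syllables):
  Weights: 7 la L, 8 ko L, 9 fu L.
  The penult (syllable 8, ko) is light, so stress falls on the antepenult (syllable 7, la).
  → primary stress on syllable 7.

yes: 5→7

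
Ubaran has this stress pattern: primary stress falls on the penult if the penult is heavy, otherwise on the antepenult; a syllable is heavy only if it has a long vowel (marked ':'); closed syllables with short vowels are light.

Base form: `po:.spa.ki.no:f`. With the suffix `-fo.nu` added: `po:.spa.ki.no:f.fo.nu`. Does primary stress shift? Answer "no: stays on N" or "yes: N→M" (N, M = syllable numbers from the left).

Base `po:.spa.ki.no:f` (4 syllables):
  Weights: 2 spa L, 3 ki L, 4 no:f H.
  The penult (syllable 3, ki) is light, so stress falls on the antepenult (syllable 2, spa).
  → primary stress on syllable 2.
Suffixed `po:.spa.ki.no:f.fo.nu` (6 syllables):
  Weights: 4 no:f H, 5 fo L, 6 nu L.
  The penult (syllable 5, fo) is light, so stress falls on the antepenult (syllable 4, no:f).
  → primary stress on syllable 4.

yes: 2→4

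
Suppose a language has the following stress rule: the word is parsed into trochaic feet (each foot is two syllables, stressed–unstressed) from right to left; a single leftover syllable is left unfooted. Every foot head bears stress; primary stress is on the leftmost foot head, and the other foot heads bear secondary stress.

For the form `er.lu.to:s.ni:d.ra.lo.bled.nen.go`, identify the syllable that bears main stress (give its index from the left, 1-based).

Parse right to left into trochaic (ˈσσ) feet: er (ˈlu.to:s) (ˈni:d.ra) (ˈlo.bled) (ˈnen.go). Syllable 1 is left unfooted.
Foot heads (stressed positions): 2, 4, 6, 8.
End Rule Leftmost: primary stress on the leftmost head = syllable 2.
Primary stress: syllable 2 → er.ˈlu.to:s.ni:d.ra.lo.bled.nen.go.

2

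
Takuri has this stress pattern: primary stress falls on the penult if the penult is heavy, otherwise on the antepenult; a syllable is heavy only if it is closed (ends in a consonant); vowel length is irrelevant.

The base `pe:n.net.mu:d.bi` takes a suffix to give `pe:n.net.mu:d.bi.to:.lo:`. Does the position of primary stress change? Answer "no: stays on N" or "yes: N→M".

yes: 3→4

Base `pe:n.net.mu:d.bi` (4 syllables):
  Weights: 2 net H, 3 mu:d H, 4 bi L.
  The penult (syllable 3, mu:d) is heavy, so it takes stress.
  → primary stress on syllable 3.
Suffixed `pe:n.net.mu:d.bi.to:.lo:` (6 syllables):
  Weights: 4 bi L, 5 to: L, 6 lo: L.
  The penult (syllable 5, to:) is light, so stress falls on the antepenult (syllable 4, bi).
  → primary stress on syllable 4.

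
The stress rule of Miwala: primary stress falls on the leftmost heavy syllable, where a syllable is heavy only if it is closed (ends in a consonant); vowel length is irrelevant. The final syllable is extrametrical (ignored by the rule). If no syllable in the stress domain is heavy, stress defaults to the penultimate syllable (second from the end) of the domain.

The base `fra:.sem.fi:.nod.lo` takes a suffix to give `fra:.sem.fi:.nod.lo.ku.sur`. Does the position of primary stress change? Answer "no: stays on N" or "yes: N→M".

no: stays on 2

Base `fra:.sem.fi:.nod.lo` (5 syllables):
  The final syllable (5, lo) is extrametrical; the stress domain is syllables 1–4.
  Weights: 1 fra: L, 2 sem H, 3 fi: L, 4 nod H.
  Heavy syllables in the domain: 2, 4. The leftmost is syllable 2 (sem).
  → primary stress on syllable 2.
Suffixed `fra:.sem.fi:.nod.lo.ku.sur` (7 syllables):
  The final syllable (7, sur) is extrametrical; the stress domain is syllables 1–6.
  Weights: 1 fra: L, 2 sem H, 3 fi: L, 4 nod H, 5 lo L, 6 ku L.
  Heavy syllables in the domain: 2, 4. The leftmost is syllable 2 (sem).
  → primary stress on syllable 2.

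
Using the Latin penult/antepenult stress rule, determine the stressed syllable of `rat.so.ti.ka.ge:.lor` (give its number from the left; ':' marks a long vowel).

5

Classical Latin: stress the penult if heavy (long vowel or closed), else the antepenult.
Weights: 4 ka L, 5 ge: H, 6 lor H.
The penult (syllable 5, ge:) is heavy, so it takes stress.
Stress on syllable 5: rat.so.ti.ka.ˈge:.lor.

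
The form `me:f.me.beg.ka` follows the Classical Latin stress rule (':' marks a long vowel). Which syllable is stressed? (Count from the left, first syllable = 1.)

3

Classical Latin: stress the penult if heavy (long vowel or closed), else the antepenult.
Weights: 2 me L, 3 beg H, 4 ka L.
The penult (syllable 3, beg) is heavy, so it takes stress.
Stress on syllable 3: me:f.me.ˈbeg.ka.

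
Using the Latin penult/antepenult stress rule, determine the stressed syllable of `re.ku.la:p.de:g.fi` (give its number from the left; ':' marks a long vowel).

4

Classical Latin: stress the penult if heavy (long vowel or closed), else the antepenult.
Weights: 3 la:p H, 4 de:g H, 5 fi L.
The penult (syllable 4, de:g) is heavy, so it takes stress.
Stress on syllable 4: re.ku.la:p.ˈde:g.fi.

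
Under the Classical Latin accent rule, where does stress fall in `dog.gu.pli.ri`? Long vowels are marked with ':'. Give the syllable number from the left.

2

Classical Latin: stress the penult if heavy (long vowel or closed), else the antepenult.
Weights: 2 gu L, 3 pli L, 4 ri L.
The penult (syllable 3, pli) is light, so stress falls on the antepenult (syllable 2, gu).
Stress on syllable 2: dog.ˈgu.pli.ri.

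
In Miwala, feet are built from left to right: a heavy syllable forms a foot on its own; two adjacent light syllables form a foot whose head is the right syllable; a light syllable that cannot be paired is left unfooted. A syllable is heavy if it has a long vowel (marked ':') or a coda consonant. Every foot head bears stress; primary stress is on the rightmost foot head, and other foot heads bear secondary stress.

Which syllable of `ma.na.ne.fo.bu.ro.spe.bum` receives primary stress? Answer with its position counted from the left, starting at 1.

Weights: 1 ma L, 2 na L, 3 ne L, 4 fo L, 5 bu L, 6 ro L, 7 spe L, 8 bum H.
Parse left to right (heavy = foot alone; LL = one foot; stranded L unfooted): (ma.ˈna) (ne.ˈfo) (bu.ˈro) spe (ˈbum).
Foot heads: 2, 4, 6, 8.
Primary stress on the rightmost head = syllable 8.
Primary stress: syllable 8 → ma.na.ne.fo.bu.ro.spe.ˈbum.

8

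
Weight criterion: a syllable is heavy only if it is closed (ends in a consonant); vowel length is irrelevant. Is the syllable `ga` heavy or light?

`ga`: short vowel, open (no coda). Open (no coda) → light.

light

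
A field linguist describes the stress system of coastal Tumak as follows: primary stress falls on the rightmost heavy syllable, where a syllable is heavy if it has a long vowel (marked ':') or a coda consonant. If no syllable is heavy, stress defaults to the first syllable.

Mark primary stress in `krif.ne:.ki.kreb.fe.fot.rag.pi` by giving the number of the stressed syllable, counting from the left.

7

Weights: 1 krif H, 2 ne: H, 3 ki L, 4 kreb H, 5 fe L, 6 fot H, 7 rag H, 8 pi L.
Heavy syllables in the domain: 1, 2, 4, 6, 7. The rightmost is syllable 7 (rag).
Primary stress: syllable 7 → krif.ne:.ki.kreb.fe.fot.ˈrag.pi.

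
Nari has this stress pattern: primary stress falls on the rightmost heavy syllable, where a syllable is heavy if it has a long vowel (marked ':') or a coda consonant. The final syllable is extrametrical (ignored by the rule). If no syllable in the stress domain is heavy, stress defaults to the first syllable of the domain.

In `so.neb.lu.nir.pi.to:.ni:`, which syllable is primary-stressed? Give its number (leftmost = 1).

The final syllable (7, ni:) is extrametrical; the stress domain is syllables 1–6.
Weights: 1 so L, 2 neb H, 3 lu L, 4 nir H, 5 pi L, 6 to: H.
Heavy syllables in the domain: 2, 4, 6. The rightmost is syllable 6 (to:).
Primary stress: syllable 6 → so.neb.lu.nir.pi.ˈto:.ni:.

6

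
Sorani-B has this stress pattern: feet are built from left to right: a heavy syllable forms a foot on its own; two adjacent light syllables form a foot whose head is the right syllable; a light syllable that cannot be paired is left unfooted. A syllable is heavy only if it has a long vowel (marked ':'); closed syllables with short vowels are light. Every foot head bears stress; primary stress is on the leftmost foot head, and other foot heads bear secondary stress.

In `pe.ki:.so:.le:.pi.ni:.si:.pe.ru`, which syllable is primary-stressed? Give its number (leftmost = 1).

Weights: 1 pe L, 2 ki: H, 3 so: H, 4 le: H, 5 pi L, 6 ni: H, 7 si: H, 8 pe L, 9 ru L.
Parse left to right (heavy = foot alone; LL = one foot; stranded L unfooted): pe (ˈki:) (ˈso:) (ˈle:) pi (ˈni:) (ˈsi:) (pe.ˈru).
Foot heads: 2, 3, 4, 6, 7, 9.
Primary stress on the leftmost head = syllable 2.
Primary stress: syllable 2 → pe.ˈki:.so:.le:.pi.ni:.si:.pe.ru.

2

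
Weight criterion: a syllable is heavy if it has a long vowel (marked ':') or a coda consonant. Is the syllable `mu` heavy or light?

`mu`: short vowel, open (no coda). Short vowel, open → light.

light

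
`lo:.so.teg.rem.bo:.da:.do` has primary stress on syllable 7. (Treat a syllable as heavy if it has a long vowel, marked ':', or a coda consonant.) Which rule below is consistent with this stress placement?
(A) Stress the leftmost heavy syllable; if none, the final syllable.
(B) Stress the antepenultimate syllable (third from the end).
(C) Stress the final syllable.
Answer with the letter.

Rule A → syllable 1 (observed: 7).
Rule B → syllable 5 (observed: 7).
Rule C → syllable 7 ✓.

C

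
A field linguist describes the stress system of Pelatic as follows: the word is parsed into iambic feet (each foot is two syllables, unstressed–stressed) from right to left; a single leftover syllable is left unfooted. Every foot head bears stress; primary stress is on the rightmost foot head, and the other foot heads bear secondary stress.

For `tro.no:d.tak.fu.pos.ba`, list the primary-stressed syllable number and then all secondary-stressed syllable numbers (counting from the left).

Parse right to left into iambic (σˈσ) feet: (tro.ˈno:d) (tak.ˈfu) (pos.ˈba).
Foot heads (stressed positions): 2, 4, 6.
End Rule Rightmost: primary stress on the rightmost head = syllable 6.
Secondary stress on 2, 4: tro.ˌno:d.tak.ˌfu.pos.ˈba.

primary 6, secondary 2, 4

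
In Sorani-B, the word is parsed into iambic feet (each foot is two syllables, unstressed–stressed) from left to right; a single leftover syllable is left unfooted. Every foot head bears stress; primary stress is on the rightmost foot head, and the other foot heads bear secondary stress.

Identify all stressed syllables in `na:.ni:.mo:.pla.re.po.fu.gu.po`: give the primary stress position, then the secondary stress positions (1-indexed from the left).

primary 8, secondary 2, 4, 6

Parse left to right into iambic (σˈσ) feet: (na:.ˈni:) (mo:.ˈpla) (re.ˈpo) (fu.ˈgu) po. Syllable 9 is left unfooted.
Foot heads (stressed positions): 2, 4, 6, 8.
End Rule Rightmost: primary stress on the rightmost head = syllable 8.
Secondary stress on 2, 4, 6: na:.ˌni:.mo:.ˌpla.re.ˌpo.fu.ˈgu.po.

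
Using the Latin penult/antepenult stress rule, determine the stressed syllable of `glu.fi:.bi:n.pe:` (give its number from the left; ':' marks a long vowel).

3

Classical Latin: stress the penult if heavy (long vowel or closed), else the antepenult.
Weights: 2 fi: H, 3 bi:n H, 4 pe: H.
The penult (syllable 3, bi:n) is heavy, so it takes stress.
Stress on syllable 3: glu.fi:.ˈbi:n.pe:.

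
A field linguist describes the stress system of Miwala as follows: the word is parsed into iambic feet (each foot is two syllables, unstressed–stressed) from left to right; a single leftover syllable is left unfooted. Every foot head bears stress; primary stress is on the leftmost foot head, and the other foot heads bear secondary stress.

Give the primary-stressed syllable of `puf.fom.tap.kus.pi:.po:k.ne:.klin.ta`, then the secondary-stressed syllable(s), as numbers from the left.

primary 2, secondary 4, 6, 8

Parse left to right into iambic (σˈσ) feet: (puf.ˈfom) (tap.ˈkus) (pi:.ˈpo:k) (ne:.ˈklin) ta. Syllable 9 is left unfooted.
Foot heads (stressed positions): 2, 4, 6, 8.
End Rule Leftmost: primary stress on the leftmost head = syllable 2.
Secondary stress on 4, 6, 8: puf.ˈfom.tap.ˌkus.pi:.ˌpo:k.ne:.ˌklin.ta.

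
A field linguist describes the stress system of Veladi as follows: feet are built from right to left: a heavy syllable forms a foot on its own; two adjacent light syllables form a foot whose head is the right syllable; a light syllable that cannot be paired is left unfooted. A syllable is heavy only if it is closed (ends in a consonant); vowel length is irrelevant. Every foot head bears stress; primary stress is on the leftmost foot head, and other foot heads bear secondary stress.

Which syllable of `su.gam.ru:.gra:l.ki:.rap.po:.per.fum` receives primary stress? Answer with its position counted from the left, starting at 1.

2

Weights: 1 su L, 2 gam H, 3 ru: L, 4 gra:l H, 5 ki: L, 6 rap H, 7 po: L, 8 per H, 9 fum H.
Parse right to left (heavy = foot alone; LL = one foot; stranded L unfooted): su (ˈgam) ru: (ˈgra:l) ki: (ˈrap) po: (ˈper) (ˈfum).
Foot heads: 2, 4, 6, 8, 9.
Primary stress on the leftmost head = syllable 2.
Primary stress: syllable 2 → su.ˈgam.ru:.gra:l.ki:.rap.po:.per.fum.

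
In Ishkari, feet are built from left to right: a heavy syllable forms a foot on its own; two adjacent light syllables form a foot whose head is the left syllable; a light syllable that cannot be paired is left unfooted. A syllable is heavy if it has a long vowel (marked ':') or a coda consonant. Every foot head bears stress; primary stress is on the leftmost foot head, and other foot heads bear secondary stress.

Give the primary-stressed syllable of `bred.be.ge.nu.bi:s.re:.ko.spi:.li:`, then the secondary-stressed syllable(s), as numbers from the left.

Weights: 1 bred H, 2 be L, 3 ge L, 4 nu L, 5 bi:s H, 6 re: H, 7 ko L, 8 spi: H, 9 li: H.
Parse left to right (heavy = foot alone; LL = one foot; stranded L unfooted): (ˈbred) (ˈbe.ge) nu (ˈbi:s) (ˈre:) ko (ˈspi:) (ˈli:).
Foot heads: 1, 2, 5, 6, 8, 9.
Primary stress on the leftmost head = syllable 1.
Secondary stress on 2, 5, 6, 8, 9: ˈbred.ˌbe.ge.nu.ˌbi:s.ˌre:.ko.ˌspi:.ˌli:.

primary 1, secondary 2, 5, 6, 8, 9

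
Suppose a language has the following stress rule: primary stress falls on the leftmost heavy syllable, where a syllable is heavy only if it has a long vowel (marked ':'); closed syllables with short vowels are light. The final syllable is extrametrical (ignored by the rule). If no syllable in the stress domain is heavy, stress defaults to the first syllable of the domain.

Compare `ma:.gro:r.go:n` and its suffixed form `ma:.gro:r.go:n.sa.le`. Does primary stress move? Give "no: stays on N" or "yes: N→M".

no: stays on 1

Base `ma:.gro:r.go:n` (3 syllables):
  The final syllable (3, go:n) is extrametrical; the stress domain is syllables 1–2.
  Weights: 1 ma: H, 2 gro:r H.
  Heavy syllables in the domain: 1, 2. The leftmost is syllable 1 (ma:).
  → primary stress on syllable 1.
Suffixed `ma:.gro:r.go:n.sa.le` (5 syllables):
  The final syllable (5, le) is extrametrical; the stress domain is syllables 1–4.
  Weights: 1 ma: H, 2 gro:r H, 3 go:n H, 4 sa L.
  Heavy syllables in the domain: 1, 2, 3. The leftmost is syllable 1 (ma:).
  → primary stress on syllable 1.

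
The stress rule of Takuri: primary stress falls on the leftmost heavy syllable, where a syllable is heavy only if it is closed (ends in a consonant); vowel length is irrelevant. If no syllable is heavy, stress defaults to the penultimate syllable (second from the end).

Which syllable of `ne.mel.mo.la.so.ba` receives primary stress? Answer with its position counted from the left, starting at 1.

Weights: 1 ne L, 2 mel H, 3 mo L, 4 la L, 5 so L, 6 ba L.
Heavy syllables in the domain: 2. The leftmost is syllable 2 (mel).
Primary stress: syllable 2 → ne.ˈmel.mo.la.so.ba.

2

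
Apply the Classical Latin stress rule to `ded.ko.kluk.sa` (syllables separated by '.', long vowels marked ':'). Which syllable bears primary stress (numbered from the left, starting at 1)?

3

Classical Latin: stress the penult if heavy (long vowel or closed), else the antepenult.
Weights: 2 ko L, 3 kluk H, 4 sa L.
The penult (syllable 3, kluk) is heavy, so it takes stress.
Stress on syllable 3: ded.ko.ˈkluk.sa.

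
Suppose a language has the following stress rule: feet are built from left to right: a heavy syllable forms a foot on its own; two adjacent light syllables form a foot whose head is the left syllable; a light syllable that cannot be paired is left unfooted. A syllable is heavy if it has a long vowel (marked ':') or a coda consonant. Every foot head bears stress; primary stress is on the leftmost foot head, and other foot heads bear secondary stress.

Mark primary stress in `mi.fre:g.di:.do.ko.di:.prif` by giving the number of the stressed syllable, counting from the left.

Weights: 1 mi L, 2 fre:g H, 3 di: H, 4 do L, 5 ko L, 6 di: H, 7 prif H.
Parse left to right (heavy = foot alone; LL = one foot; stranded L unfooted): mi (ˈfre:g) (ˈdi:) (ˈdo.ko) (ˈdi:) (ˈprif).
Foot heads: 2, 3, 4, 6, 7.
Primary stress on the leftmost head = syllable 2.
Primary stress: syllable 2 → mi.ˈfre:g.di:.do.ko.di:.prif.

2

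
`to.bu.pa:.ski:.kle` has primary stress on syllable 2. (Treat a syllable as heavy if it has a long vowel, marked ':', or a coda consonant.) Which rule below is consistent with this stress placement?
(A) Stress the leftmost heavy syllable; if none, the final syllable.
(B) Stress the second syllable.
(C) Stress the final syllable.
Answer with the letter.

B

Rule A → syllable 3 (observed: 2).
Rule B → syllable 2 ✓.
Rule C → syllable 5 (observed: 2).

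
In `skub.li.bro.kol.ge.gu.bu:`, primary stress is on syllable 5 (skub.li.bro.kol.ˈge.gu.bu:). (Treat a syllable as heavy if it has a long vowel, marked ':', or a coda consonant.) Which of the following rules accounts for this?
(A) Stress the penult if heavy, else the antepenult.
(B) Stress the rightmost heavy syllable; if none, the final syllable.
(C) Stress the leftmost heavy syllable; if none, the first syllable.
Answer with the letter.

A

Rule A → syllable 5 ✓.
Rule B → syllable 7 (observed: 5).
Rule C → syllable 1 (observed: 5).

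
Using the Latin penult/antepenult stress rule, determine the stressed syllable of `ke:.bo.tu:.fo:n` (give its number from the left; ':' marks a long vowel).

Classical Latin: stress the penult if heavy (long vowel or closed), else the antepenult.
Weights: 2 bo L, 3 tu: H, 4 fo:n H.
The penult (syllable 3, tu:) is heavy, so it takes stress.
Stress on syllable 3: ke:.bo.ˈtu:.fo:n.

3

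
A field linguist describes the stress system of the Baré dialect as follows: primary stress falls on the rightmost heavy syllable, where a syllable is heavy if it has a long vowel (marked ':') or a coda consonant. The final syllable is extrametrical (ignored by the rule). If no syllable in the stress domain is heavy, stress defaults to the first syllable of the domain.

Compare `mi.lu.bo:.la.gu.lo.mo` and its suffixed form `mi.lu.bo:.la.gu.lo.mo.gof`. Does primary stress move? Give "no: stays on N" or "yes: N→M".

no: stays on 3

Base `mi.lu.bo:.la.gu.lo.mo` (7 syllables):
  The final syllable (7, mo) is extrametrical; the stress domain is syllables 1–6.
  Weights: 1 mi L, 2 lu L, 3 bo: H, 4 la L, 5 gu L, 6 lo L.
  Heavy syllables in the domain: 3. The rightmost is syllable 3 (bo:).
  → primary stress on syllable 3.
Suffixed `mi.lu.bo:.la.gu.lo.mo.gof` (8 syllables):
  The final syllable (8, gof) is extrametrical; the stress domain is syllables 1–7.
  Weights: 1 mi L, 2 lu L, 3 bo: H, 4 la L, 5 gu L, 6 lo L, 7 mo L.
  Heavy syllables in the domain: 3. The rightmost is syllable 3 (bo:).
  → primary stress on syllable 3.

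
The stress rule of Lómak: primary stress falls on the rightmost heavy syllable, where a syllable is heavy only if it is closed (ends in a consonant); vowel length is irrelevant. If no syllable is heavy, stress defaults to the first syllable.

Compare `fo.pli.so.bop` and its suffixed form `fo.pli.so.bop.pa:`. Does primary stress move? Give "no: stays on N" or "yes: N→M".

Base `fo.pli.so.bop` (4 syllables):
  Weights: 1 fo L, 2 pli L, 3 so L, 4 bop H.
  Heavy syllables in the domain: 4. The rightmost is syllable 4 (bop).
  → primary stress on syllable 4.
Suffixed `fo.pli.so.bop.pa:` (5 syllables):
  Weights: 1 fo L, 2 pli L, 3 so L, 4 bop H, 5 pa: L.
  Heavy syllables in the domain: 4. The rightmost is syllable 4 (bop).
  → primary stress on syllable 4.

no: stays on 4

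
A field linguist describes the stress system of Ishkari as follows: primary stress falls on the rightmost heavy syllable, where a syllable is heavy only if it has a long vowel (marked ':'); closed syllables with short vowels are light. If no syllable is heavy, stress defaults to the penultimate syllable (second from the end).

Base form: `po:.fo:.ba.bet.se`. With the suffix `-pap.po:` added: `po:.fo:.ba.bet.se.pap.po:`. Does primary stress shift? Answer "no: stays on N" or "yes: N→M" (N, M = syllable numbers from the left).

Base `po:.fo:.ba.bet.se` (5 syllables):
  Weights: 1 po: H, 2 fo: H, 3 ba L, 4 bet L, 5 se L.
  Heavy syllables in the domain: 1, 2. The rightmost is syllable 2 (fo:).
  → primary stress on syllable 2.
Suffixed `po:.fo:.ba.bet.se.pap.po:` (7 syllables):
  Weights: 1 po: H, 2 fo: H, 3 ba L, 4 bet L, 5 se L, 6 pap L, 7 po: H.
  Heavy syllables in the domain: 1, 2, 7. The rightmost is syllable 7 (po:).
  → primary stress on syllable 7.

yes: 2→7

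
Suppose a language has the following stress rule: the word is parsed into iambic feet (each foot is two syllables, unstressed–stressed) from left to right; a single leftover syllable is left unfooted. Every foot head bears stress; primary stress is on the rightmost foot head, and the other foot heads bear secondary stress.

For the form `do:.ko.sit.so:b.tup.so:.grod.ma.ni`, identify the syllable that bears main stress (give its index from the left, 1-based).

Parse left to right into iambic (σˈσ) feet: (do:.ˈko) (sit.ˈso:b) (tup.ˈso:) (grod.ˈma) ni. Syllable 9 is left unfooted.
Foot heads (stressed positions): 2, 4, 6, 8.
End Rule Rightmost: primary stress on the rightmost head = syllable 8.
Primary stress: syllable 8 → do:.ko.sit.so:b.tup.so:.grod.ˈma.ni.

8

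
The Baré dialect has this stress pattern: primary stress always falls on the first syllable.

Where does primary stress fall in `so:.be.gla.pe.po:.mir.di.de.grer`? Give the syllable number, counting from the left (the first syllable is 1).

1

The word has 9 syllables; the first syllable is syllable 1 (so:).
Primary stress: syllable 1 → ˈso:.be.gla.pe.po:.mir.di.de.grer.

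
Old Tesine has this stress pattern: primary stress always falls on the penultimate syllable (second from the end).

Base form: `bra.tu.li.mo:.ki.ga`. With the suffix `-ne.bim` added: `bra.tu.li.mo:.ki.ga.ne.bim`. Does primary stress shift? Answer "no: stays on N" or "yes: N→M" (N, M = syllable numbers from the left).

yes: 5→7

Base `bra.tu.li.mo:.ki.ga` (6 syllables):
  The word has 6 syllables; the penultimate syllable (second from the end) is syllable 5 (ki).
  → primary stress on syllable 5.
Suffixed `bra.tu.li.mo:.ki.ga.ne.bim` (8 syllables):
  The word has 8 syllables; the penultimate syllable (second from the end) is syllable 7 (ne).
  → primary stress on syllable 7.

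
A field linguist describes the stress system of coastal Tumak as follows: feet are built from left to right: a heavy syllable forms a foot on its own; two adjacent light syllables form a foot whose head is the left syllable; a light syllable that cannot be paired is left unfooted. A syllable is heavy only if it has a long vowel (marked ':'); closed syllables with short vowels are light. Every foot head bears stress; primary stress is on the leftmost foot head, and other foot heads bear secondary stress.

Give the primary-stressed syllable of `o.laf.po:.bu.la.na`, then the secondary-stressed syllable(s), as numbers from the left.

primary 1, secondary 3, 4

Weights: 1 o L, 2 laf L, 3 po: H, 4 bu L, 5 la L, 6 na L.
Parse left to right (heavy = foot alone; LL = one foot; stranded L unfooted): (ˈo.laf) (ˈpo:) (ˈbu.la) na.
Foot heads: 1, 3, 4.
Primary stress on the leftmost head = syllable 1.
Secondary stress on 3, 4: ˈo.laf.ˌpo:.ˌbu.la.na.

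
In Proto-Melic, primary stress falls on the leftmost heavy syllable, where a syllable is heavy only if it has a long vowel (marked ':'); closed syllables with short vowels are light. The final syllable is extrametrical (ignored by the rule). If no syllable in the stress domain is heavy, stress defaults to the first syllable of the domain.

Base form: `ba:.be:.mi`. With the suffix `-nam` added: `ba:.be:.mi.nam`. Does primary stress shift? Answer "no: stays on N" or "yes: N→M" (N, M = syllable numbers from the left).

Base `ba:.be:.mi` (3 syllables):
  The final syllable (3, mi) is extrametrical; the stress domain is syllables 1–2.
  Weights: 1 ba: H, 2 be: H.
  Heavy syllables in the domain: 1, 2. The leftmost is syllable 1 (ba:).
  → primary stress on syllable 1.
Suffixed `ba:.be:.mi.nam` (4 syllables):
  The final syllable (4, nam) is extrametrical; the stress domain is syllables 1–3.
  Weights: 1 ba: H, 2 be: H, 3 mi L.
  Heavy syllables in the domain: 1, 2. The leftmost is syllable 1 (ba:).
  → primary stress on syllable 1.

no: stays on 1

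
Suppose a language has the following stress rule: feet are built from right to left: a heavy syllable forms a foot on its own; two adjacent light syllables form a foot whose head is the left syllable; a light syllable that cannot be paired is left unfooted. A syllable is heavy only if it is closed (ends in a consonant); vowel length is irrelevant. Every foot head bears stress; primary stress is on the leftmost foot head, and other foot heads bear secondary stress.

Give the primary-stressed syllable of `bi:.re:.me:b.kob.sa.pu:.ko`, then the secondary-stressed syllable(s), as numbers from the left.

Weights: 1 bi: L, 2 re: L, 3 me:b H, 4 kob H, 5 sa L, 6 pu: L, 7 ko L.
Parse right to left (heavy = foot alone; LL = one foot; stranded L unfooted): (ˈbi:.re:) (ˈme:b) (ˈkob) sa (ˈpu:.ko).
Foot heads: 1, 3, 4, 6.
Primary stress on the leftmost head = syllable 1.
Secondary stress on 3, 4, 6: ˈbi:.re:.ˌme:b.ˌkob.sa.ˌpu:.ko.

primary 1, secondary 3, 4, 6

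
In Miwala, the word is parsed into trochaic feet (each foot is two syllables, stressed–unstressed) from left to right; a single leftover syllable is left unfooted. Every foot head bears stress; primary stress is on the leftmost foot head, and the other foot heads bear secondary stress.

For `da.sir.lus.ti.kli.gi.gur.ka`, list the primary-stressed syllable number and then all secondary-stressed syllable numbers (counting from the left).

primary 1, secondary 3, 5, 7

Parse left to right into trochaic (ˈσσ) feet: (ˈda.sir) (ˈlus.ti) (ˈkli.gi) (ˈgur.ka).
Foot heads (stressed positions): 1, 3, 5, 7.
End Rule Leftmost: primary stress on the leftmost head = syllable 1.
Secondary stress on 3, 5, 7: ˈda.sir.ˌlus.ti.ˌkli.gi.ˌgur.ka.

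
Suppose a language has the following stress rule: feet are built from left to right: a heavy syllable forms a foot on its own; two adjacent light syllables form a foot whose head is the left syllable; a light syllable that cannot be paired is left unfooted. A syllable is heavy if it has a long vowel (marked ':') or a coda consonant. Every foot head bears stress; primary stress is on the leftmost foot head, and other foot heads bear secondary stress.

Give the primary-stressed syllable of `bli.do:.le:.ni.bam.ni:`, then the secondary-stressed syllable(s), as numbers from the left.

primary 2, secondary 3, 5, 6

Weights: 1 bli L, 2 do: H, 3 le: H, 4 ni L, 5 bam H, 6 ni: H.
Parse left to right (heavy = foot alone; LL = one foot; stranded L unfooted): bli (ˈdo:) (ˈle:) ni (ˈbam) (ˈni:).
Foot heads: 2, 3, 5, 6.
Primary stress on the leftmost head = syllable 2.
Secondary stress on 3, 5, 6: bli.ˈdo:.ˌle:.ni.ˌbam.ˌni:.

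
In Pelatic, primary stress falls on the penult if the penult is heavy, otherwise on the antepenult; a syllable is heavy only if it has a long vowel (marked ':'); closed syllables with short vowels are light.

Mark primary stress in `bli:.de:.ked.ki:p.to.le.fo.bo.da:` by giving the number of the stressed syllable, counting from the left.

Weights: 7 fo L, 8 bo L, 9 da: H.
The penult (syllable 8, bo) is light, so stress falls on the antepenult (syllable 7, fo).
Primary stress: syllable 7 → bli:.de:.ked.ki:p.to.le.ˈfo.bo.da:.

7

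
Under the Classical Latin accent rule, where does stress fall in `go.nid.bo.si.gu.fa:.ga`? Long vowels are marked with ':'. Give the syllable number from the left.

6

Classical Latin: stress the penult if heavy (long vowel or closed), else the antepenult.
Weights: 5 gu L, 6 fa: H, 7 ga L.
The penult (syllable 6, fa:) is heavy, so it takes stress.
Stress on syllable 6: go.nid.bo.si.gu.ˈfa:.ga.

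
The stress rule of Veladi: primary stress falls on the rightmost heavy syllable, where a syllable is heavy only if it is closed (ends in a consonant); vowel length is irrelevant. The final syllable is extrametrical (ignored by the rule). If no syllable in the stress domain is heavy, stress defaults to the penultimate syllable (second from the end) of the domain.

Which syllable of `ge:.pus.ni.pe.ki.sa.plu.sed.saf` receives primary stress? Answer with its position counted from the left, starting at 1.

8

The final syllable (9, saf) is extrametrical; the stress domain is syllables 1–8.
Weights: 1 ge: L, 2 pus H, 3 ni L, 4 pe L, 5 ki L, 6 sa L, 7 plu L, 8 sed H.
Heavy syllables in the domain: 2, 8. The rightmost is syllable 8 (sed).
Primary stress: syllable 8 → ge:.pus.ni.pe.ki.sa.plu.ˈsed.saf.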